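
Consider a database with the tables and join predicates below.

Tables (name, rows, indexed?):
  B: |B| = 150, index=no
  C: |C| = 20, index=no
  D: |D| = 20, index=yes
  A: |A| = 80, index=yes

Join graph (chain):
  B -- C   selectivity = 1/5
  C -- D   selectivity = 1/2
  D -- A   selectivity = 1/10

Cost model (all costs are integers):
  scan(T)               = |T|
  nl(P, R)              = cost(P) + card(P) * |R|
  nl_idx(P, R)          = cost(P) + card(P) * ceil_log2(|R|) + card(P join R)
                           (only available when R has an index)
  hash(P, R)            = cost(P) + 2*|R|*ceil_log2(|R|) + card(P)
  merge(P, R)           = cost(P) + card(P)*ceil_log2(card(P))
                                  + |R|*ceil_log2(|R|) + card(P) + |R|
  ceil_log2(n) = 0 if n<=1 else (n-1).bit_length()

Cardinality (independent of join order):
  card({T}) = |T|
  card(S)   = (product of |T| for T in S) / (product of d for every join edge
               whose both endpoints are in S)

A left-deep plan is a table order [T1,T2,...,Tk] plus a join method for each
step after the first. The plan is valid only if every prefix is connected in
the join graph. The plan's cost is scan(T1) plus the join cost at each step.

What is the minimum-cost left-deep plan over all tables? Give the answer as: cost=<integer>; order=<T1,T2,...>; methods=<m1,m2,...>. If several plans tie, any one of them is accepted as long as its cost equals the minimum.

cost=4680; order=D,A,C,B; methods=nl_idx,hash,hash

Selinger DP (subsets sized 1..n):
  {B}: scan cost=150, card=150
  {C}: scan cost=20, card=20
  {D}: scan cost=20, card=20
  {A}: scan cost=80, card=80
  {BC}: card=600; try (C,hash)→500, (B,merge)→1490, (C,merge)→1620, (B,hash)→2440, (B,nl)→3020, (C,nl)→3150; best=500 via (C,hash)
  {CD}: card=200; try (D,hash)→240, (C,hash)→240, (D,merge)→260, (C,merge)→260, (D,nl_idx)→320, (D,nl)→420 …(+1); best=240 via (D,hash)
  {AD}: card=160; try (A,nl_idx)→320, (D,hash)→360, (D,nl_idx)→640, (A,merge)→780, (D,merge)→840, (A,hash)→1160 …(+2); best=320 via (A,nl_idx)
  {BCD}: card=6000; try (D,hash)→1300, (B,hash)→2840, (B,merge)→3390, (D,merge)→7220, (D,nl_idx)→9500, (D,nl)→12500 …(+1); best=1300 via (D,hash)
  {ACD}: card=1600; try (C,hash)→680, (A,hash)→1560, (C,merge)→1880, (A,merge)→2680, (A,nl_idx)→3240, (C,nl)→3520 …(+1); best=680 via (C,hash)
  {ABCD}: card=48000; try (B,hash)→4680, (A,hash)→8420, (B,merge)→21230, (A,merge)→85940, (A,nl_idx)→91300, (B,nl)→240680 …(+1); best=4680 via (B,hash)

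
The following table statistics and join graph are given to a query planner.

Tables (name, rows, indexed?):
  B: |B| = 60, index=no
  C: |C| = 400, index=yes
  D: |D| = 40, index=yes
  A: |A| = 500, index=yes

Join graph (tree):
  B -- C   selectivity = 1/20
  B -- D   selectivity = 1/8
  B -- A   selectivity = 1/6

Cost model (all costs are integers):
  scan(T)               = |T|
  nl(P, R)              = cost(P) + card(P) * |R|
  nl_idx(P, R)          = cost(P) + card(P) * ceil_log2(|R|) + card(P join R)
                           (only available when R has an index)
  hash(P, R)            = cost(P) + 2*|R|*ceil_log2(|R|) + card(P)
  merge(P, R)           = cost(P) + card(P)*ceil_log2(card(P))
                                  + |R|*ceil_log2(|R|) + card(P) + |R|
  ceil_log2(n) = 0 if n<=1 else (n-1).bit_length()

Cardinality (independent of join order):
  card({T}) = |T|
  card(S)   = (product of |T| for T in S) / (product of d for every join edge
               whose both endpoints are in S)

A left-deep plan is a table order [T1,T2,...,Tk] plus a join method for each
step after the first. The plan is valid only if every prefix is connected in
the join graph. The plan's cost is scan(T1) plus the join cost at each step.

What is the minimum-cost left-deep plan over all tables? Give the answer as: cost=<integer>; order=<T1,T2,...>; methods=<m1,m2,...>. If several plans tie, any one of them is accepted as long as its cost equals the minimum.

Selinger DP (subsets sized 1..n):
  {B}: scan cost=60, card=60
  {C}: scan cost=400, card=400
  {D}: scan cost=40, card=40
  {A}: scan cost=500, card=500
  {BC}: card=1200; try (B,hash)→1520, (C,nl_idx)→1800, (C,merge)→4480, (B,merge)→4820, (C,hash)→7320, (C,nl)→24060 …(+1); best=1520 via (B,hash)
  {BD}: card=300; try (D,hash)→600, (D,nl_idx)→720, (B,merge)→740, (D,merge)→760, (B,hash)→800, (B,nl)→2440 …(+1); best=600 via (D,hash)
  {AB}: card=5000; try (B,hash)→1720, (A,merge)→5480, (A,nl_idx)→5600, (B,merge)→5920, (A,hash)→9120, (A,nl)→30060 …(+1); best=1720 via (B,hash)
  {BCD}: card=6000; try (D,hash)→3200, (C,merge)→7600, (C,hash)→8100, (C,nl_idx)→9300, (D,nl_idx)→14720, (D,merge)→16200 …(+2); best=3200 via (D,hash)
  {ABC}: card=100000; try (A,hash)→11720, (C,hash)→13920, (A,merge)→20920, (C,merge)→75720, (A,nl_idx)→112320, (C,nl_idx)→146720 …(+2); best=11720 via (A,hash)
  {ABD}: card=25000; try (D,hash)→7200, (A,merge)→8600, (A,hash)→9900, (A,nl_idx)→28300, (D,nl_idx)→56720, (D,merge)→72000 …(+2); best=7200 via (D,hash)
  {ABCD}: card=500000; try (A,hash)→18200, (C,hash)→39400, (A,merge)→92200, (D,hash)→112200, (C,merge)→411200, (A,nl_idx)→557200 …(+6); best=18200 via (A,hash)

cost=18200; order=C,B,D,A; methods=hash,hash,hash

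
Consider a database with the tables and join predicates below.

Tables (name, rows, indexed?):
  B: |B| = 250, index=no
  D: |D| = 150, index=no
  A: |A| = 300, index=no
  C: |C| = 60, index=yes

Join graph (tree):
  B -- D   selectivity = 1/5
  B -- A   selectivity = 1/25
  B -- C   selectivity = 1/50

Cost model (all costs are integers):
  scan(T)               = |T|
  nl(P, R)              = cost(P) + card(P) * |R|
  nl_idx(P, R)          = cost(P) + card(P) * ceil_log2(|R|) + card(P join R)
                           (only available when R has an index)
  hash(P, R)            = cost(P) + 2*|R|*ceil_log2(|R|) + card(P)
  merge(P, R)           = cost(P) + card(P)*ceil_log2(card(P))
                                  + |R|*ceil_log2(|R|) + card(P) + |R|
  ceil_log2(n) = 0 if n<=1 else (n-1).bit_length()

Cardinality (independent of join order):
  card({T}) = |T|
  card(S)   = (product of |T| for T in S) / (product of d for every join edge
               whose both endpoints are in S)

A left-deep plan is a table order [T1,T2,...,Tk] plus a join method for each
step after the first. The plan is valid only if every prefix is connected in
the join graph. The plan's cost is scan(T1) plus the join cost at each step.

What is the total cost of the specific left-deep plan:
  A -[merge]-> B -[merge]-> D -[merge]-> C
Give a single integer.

1666320

step 1: scan A: cost=300, card=300
step 2: join B via merge
    card(P join B) = 300*250/(25) = 3000
    cost = 300 + 300*9 + 250*8 + 300 + 250 = 5550
step 3: join D via merge
    card(P join D) = 3000*150/(5) = 90000
    cost = 5550 + 3000*12 + 150*8 + 3000 + 150 = 45900
step 4: join C via merge
    card(P join C) = 90000*60/(50) = 108000
    cost = 45900 + 90000*17 + 60*6 + 90000 + 60 = 1666320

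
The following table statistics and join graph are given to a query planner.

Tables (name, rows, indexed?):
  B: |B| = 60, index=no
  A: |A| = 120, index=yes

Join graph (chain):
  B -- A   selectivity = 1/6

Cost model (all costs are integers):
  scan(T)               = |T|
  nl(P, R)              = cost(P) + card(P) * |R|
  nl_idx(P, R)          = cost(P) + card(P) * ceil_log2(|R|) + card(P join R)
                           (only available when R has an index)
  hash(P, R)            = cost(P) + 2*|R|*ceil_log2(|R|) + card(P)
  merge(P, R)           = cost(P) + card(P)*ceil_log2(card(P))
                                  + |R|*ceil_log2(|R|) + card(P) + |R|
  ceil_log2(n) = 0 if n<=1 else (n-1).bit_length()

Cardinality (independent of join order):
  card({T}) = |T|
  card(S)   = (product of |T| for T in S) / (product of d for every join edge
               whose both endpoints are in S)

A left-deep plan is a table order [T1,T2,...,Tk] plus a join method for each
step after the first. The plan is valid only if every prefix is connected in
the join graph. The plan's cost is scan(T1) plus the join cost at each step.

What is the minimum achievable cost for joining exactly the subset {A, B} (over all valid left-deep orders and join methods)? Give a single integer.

Selinger DP over subsets of {A,B}:
  {B}: scan cost=60, card=60
  {A}: scan cost=120, card=120
  {AB}: card=1200; try (B,hash)→960, (A,merge)→1440, (B,merge)→1500, (A,nl_idx)→1680, (A,hash)→1800, (A,nl)→7260 …(+1); best=960 via (B,hash)

960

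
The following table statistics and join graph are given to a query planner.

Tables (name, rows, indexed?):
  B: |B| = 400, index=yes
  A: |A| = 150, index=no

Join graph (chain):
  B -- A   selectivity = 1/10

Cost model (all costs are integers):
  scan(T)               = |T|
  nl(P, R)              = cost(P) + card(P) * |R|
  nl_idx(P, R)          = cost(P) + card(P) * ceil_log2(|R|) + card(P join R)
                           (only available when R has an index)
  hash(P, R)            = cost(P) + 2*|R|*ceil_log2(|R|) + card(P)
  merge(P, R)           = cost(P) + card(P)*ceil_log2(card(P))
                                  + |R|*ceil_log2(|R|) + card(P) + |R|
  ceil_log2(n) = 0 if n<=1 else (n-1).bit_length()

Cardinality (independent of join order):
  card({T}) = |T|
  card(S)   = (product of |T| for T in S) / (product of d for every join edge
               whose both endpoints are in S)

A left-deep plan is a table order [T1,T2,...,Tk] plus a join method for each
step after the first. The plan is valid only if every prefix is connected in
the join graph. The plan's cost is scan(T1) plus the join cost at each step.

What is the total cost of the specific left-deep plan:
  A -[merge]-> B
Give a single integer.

5500

step 1: scan A: cost=150, card=150
step 2: join B via merge
    card(P join B) = 150*400/(10) = 6000
    cost = 150 + 150*8 + 400*9 + 150 + 400 = 5500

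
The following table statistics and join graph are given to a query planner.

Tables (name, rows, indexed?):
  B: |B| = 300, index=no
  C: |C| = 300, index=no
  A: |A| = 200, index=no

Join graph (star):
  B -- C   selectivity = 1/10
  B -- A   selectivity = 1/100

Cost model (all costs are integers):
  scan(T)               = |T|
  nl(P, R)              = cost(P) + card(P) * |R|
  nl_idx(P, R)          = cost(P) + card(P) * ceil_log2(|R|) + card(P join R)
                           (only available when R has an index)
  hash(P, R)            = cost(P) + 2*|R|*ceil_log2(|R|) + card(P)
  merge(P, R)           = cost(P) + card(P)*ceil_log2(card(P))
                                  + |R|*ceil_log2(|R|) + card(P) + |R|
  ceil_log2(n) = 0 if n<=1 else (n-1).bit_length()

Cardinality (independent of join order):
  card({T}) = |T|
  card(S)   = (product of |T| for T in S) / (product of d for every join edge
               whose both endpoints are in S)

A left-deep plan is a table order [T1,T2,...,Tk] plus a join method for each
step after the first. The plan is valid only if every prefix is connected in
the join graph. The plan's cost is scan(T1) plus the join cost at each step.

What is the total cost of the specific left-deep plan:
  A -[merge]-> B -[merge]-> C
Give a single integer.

step 1: scan A: cost=200, card=200
step 2: join B via merge
    card(P join B) = 200*300/(100) = 600
    cost = 200 + 200*8 + 300*9 + 200 + 300 = 5000
step 3: join C via merge
    card(P join C) = 600*300/(10) = 18000
    cost = 5000 + 600*10 + 300*9 + 600 + 300 = 14600

14600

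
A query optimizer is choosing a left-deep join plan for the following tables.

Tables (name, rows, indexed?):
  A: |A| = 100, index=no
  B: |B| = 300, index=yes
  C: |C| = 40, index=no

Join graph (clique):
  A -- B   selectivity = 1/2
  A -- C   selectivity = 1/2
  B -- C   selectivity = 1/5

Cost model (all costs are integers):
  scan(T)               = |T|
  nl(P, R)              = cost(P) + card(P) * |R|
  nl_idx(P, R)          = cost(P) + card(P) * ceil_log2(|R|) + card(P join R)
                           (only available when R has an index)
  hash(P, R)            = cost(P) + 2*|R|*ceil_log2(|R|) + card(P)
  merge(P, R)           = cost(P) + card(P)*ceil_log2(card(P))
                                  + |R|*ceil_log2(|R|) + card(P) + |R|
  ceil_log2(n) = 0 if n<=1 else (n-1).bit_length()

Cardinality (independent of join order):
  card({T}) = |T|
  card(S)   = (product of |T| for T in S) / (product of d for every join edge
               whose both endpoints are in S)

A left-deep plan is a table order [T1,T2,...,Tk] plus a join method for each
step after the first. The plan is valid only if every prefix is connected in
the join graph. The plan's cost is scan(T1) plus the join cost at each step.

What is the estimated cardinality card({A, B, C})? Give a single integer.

60000

Tables in S: A(100), B(300), C(40)
Edges inside S: A-B(d=2), A-C(d=2), B-C(d=5)
numerator = 100 * 300 * 40 = 1200000
denominator = 2 * 2 * 5 = 20
card(S) = 1200000 / 20 = 60000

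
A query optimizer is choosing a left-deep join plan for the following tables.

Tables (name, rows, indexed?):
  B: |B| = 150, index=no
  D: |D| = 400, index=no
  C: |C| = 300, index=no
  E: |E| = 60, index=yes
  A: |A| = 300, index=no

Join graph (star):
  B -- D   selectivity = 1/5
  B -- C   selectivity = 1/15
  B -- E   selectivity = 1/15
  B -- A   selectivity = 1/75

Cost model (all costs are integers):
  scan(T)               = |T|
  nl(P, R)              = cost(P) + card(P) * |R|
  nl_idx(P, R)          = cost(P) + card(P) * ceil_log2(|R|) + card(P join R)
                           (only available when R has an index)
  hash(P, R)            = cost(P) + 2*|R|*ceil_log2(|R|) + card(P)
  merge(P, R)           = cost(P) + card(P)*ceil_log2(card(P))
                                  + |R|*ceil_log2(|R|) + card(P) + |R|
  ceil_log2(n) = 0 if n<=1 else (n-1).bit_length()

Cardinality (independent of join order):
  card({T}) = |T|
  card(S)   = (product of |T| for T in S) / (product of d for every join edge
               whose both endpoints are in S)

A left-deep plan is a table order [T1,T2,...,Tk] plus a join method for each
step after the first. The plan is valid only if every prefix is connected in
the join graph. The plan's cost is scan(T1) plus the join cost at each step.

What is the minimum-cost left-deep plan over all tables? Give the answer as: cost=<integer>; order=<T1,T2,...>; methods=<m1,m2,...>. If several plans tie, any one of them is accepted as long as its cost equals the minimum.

Selinger DP (subsets sized 1..n):
  {B}: scan cost=150, card=150
  {D}: scan cost=400, card=400
  {C}: scan cost=300, card=300
  {E}: scan cost=60, card=60
  {A}: scan cost=300, card=300
  {BD}: card=12000; try (B,hash)→3200, (D,merge)→5500, (B,merge)→5750, (D,hash)→7500, (D,nl)→60150, (B,nl)→60400; best=3200 via (B,hash)
  {BC}: card=3000; try (B,hash)→3000, (C,merge)→4500, (B,merge)→4650, (C,hash)→5700, (C,nl)→45150, (B,nl)→45300; best=3000 via (B,hash)
  {BE}: card=600; try (E,hash)→1020, (E,nl_idx)→1650, (B,merge)→1830, (E,merge)→1920, (B,hash)→2520, (B,nl)→9060 …(+1); best=1020 via (E,hash)
  {AB}: card=600; try (B,hash)→3000, (A,merge)→4500, (B,merge)→4650, (A,hash)→5700, (A,nl)→45150, (B,nl)→45300; best=3000 via (B,hash)
  {BCD}: card=240000; try (D,hash)→13200, (C,hash)→20600, (D,merge)→46000, (C,merge)→186200, (D,nl)→1203000, (C,nl)→3603200; best=13200 via (D,hash)
  {BDE}: card=48000; try (D,hash)→8820, (D,merge)→11620, (E,hash)→15920, (E,nl_idx)→123200, (E,merge)→183620, (D,nl)→241020 …(+1); best=8820 via (D,hash)
  {ABD}: card=48000; try (D,hash)→10800, (D,merge)→13600, (A,hash)→20600, (A,merge)→186200, (D,nl)→243000, (A,nl)→3603200; best=10800 via (D,hash)
  {BCE}: card=12000; try (E,hash)→6720, (C,hash)→7020, (C,merge)→10620, (E,nl_idx)→33000, (E,merge)→42420, (C,nl)→181020 …(+1); best=6720 via (E,hash)
  {ABC}: card=12000; try (C,hash)→9000, (A,hash)→11400, (C,merge)→12600, (A,merge)→45000, (C,nl)→183000, (A,nl)→903000; best=9000 via (C,hash)
  {ABE}: card=2400; try (E,hash)→4320, (A,hash)→7020, (E,nl_idx)→9000, (E,merge)→10020, (A,merge)→10620, (E,nl)→39000 …(+1); best=4320 via (E,hash)
  {BCDE}: card=960000; try (D,hash)→25920, (C,hash)→62220, (D,merge)→190720, (E,hash)→253920, (C,merge)→827820, (E,nl_idx)→2413200 …(+4); best=25920 via (D,hash)
  {ABCD}: card=960000; try (D,hash)→28200, (C,hash)→64200, (D,merge)→193000, (A,hash)→258600, (C,merge)→829800, (A,merge)→4576200 …(+3); best=28200 via (D,hash)
  {ABDE}: card=192000; try (D,hash)→13920, (D,merge)→39520, (E,hash)→59520, (A,hash)→62220, (E,nl_idx)→490800, (E,merge)→827220 …(+4); best=13920 via (D,hash)
  {ABCE}: card=48000; try (C,hash)→12120, (E,hash)→21720, (A,hash)→24120, (C,merge)→38520, (E,nl_idx)→129000, (E,merge)→189420 …(+4); best=12120 via (C,hash)
  {ABCDE}: card=3840000; try (D,hash)→67320, (C,hash)→211320, (D,merge)→832120, (E,hash)→988920, (A,hash)→991320, (C,merge)→3664920 …(+7); best=67320 via (D,hash)

cost=67320; order=A,B,E,C,D; methods=hash,hash,hash,hash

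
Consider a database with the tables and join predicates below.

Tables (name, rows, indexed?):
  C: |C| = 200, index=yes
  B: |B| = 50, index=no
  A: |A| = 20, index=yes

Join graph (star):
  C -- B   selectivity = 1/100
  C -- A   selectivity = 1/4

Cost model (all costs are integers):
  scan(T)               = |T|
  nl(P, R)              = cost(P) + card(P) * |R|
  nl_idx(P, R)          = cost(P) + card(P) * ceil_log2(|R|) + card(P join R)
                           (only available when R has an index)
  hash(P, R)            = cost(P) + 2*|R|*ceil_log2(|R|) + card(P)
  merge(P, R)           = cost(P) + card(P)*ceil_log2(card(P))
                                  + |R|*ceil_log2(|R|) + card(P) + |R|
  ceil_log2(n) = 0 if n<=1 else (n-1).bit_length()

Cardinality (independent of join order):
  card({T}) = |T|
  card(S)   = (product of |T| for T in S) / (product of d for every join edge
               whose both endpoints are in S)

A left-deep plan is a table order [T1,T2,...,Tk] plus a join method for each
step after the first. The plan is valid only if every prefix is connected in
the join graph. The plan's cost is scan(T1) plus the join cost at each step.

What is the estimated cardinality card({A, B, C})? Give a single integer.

500

Tables in S: A(20), B(50), C(200)
Edges inside S: C-B(d=100), C-A(d=4)
numerator = 20 * 50 * 200 = 200000
denominator = 100 * 4 = 400
card(S) = 200000 / 400 = 500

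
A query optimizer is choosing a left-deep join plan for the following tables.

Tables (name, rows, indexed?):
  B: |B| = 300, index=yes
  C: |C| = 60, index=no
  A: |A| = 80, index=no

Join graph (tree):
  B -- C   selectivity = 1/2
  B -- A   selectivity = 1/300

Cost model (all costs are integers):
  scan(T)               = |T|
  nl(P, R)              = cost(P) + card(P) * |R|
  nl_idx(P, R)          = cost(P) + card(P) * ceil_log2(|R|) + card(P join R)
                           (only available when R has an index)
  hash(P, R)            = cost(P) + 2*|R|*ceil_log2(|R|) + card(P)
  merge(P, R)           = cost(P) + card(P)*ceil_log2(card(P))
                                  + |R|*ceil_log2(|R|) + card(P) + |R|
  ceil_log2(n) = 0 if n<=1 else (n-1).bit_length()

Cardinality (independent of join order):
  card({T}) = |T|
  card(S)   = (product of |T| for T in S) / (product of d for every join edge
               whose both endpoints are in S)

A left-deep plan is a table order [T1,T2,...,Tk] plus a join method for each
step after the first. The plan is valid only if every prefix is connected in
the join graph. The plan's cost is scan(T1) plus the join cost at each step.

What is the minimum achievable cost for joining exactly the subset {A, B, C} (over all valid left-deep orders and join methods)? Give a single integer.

Selinger DP over subsets of {A,B,C}:
  {B}: scan cost=300, card=300
  {C}: scan cost=60, card=60
  {A}: scan cost=80, card=80
  {BC}: card=9000; try (C,hash)→1320, (B,merge)→3480, (C,merge)→3720, (B,hash)→5520, (B,nl_idx)→9600, (B,nl)→18060 …(+1); best=1320 via (C,hash)
  {AB}: card=80; try (B,nl_idx)→880, (A,hash)→1720, (B,merge)→3720, (A,merge)→3940, (B,hash)→5560, (B,nl)→24080 …(+1); best=880 via (B,nl_idx)
  {ABC}: card=2400; try (C,hash)→1680, (C,merge)→1940, (C,nl)→5680, (A,hash)→11440, (A,merge)→136960, (A,nl)→721320; best=1680 via (C,hash)

1680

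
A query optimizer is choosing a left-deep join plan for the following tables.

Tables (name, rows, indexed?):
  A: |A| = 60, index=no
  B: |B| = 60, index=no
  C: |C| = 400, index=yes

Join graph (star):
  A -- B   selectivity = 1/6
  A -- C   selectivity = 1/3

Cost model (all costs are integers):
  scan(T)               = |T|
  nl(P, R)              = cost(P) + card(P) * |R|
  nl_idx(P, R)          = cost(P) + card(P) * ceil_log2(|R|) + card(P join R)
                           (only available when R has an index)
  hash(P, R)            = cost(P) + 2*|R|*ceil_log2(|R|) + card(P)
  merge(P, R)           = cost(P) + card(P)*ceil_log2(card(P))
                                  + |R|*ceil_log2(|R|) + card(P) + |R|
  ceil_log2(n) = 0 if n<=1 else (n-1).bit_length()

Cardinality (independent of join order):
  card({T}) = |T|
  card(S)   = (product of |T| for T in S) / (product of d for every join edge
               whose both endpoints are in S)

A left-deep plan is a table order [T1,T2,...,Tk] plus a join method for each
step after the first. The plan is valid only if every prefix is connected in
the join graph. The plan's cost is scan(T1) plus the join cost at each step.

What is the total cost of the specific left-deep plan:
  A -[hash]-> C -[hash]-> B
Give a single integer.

step 1: scan A: cost=60, card=60
step 2: join C via hash
    card(P join C) = 60*400/(3) = 8000
    cost = 60 + 2*400*9 + 60 = 7320
step 3: join B via hash
    card(P join B) = 8000*60/(6) = 80000
    cost = 7320 + 2*60*6 + 8000 = 16040

16040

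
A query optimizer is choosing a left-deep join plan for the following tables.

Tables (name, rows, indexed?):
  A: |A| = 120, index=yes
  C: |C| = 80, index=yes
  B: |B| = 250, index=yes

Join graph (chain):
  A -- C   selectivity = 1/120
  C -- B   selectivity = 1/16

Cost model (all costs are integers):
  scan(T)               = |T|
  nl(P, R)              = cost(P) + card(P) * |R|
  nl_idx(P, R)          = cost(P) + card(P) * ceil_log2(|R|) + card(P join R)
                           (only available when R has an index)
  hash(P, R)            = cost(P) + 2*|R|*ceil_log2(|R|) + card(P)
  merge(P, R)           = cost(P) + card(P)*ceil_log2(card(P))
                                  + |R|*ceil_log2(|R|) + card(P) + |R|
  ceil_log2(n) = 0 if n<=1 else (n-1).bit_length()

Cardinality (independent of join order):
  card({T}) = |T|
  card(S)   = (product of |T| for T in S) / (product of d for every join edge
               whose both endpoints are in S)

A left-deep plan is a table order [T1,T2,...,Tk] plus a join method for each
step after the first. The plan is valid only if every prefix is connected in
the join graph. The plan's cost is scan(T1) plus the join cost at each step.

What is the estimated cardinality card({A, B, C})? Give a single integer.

1250

Tables in S: A(120), B(250), C(80)
Edges inside S: A-C(d=120), C-B(d=16)
numerator = 120 * 250 * 80 = 2400000
denominator = 120 * 16 = 1920
card(S) = 2400000 / 1920 = 1250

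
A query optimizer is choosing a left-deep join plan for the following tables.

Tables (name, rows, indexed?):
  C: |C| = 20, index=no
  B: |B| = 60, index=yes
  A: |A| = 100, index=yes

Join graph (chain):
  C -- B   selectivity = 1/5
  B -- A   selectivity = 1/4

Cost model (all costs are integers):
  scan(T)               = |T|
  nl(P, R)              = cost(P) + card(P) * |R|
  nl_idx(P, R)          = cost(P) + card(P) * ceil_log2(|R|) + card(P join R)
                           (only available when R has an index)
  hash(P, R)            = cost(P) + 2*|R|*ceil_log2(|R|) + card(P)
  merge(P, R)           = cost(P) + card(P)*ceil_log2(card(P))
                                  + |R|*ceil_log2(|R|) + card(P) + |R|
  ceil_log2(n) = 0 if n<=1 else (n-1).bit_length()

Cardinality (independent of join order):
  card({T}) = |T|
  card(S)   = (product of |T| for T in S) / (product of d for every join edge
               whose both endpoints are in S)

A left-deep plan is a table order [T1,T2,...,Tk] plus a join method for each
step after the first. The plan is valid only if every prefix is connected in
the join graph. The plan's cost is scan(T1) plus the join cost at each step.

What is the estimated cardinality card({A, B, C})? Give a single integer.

Tables in S: A(100), B(60), C(20)
Edges inside S: C-B(d=5), B-A(d=4)
numerator = 100 * 60 * 20 = 120000
denominator = 5 * 4 = 20
card(S) = 120000 / 20 = 6000

6000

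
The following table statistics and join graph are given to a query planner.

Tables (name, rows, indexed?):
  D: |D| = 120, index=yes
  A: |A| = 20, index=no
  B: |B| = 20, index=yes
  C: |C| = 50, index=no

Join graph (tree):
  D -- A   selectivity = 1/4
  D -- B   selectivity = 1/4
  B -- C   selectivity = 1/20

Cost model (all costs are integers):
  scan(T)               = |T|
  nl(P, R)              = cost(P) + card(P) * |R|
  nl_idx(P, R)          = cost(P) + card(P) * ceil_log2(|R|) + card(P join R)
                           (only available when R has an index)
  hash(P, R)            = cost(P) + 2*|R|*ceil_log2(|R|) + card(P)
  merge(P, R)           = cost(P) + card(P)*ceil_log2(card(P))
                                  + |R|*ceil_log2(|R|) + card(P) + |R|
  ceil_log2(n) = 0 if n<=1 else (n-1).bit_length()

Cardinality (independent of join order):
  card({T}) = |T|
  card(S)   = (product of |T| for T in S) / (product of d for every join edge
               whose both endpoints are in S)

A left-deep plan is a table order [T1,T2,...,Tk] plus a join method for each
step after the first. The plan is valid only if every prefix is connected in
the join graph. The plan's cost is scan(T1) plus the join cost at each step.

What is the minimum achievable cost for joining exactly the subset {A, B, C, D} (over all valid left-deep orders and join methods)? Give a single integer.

3310

Selinger DP over subsets of {A,B,C,D}:
  {D}: scan cost=120, card=120
  {A}: scan cost=20, card=20
  {B}: scan cost=20, card=20
  {C}: scan cost=50, card=50
  {AD}: card=600; try (A,hash)→440, (D,nl_idx)→760, (D,merge)→1100, (A,merge)→1200, (D,hash)→1720, (D,nl)→2420 …(+1); best=440 via (A,hash)
  {BD}: card=600; try (B,hash)→440, (D,nl_idx)→760, (D,merge)→1100, (B,merge)→1200, (B,nl_idx)→1320, (D,hash)→1720 …(+2); best=440 via (B,hash)
  {BC}: card=50; try (B,hash)→300, (B,nl_idx)→350, (C,merge)→490, (B,merge)→520, (C,hash)→640, (C,nl)→1020 …(+1); best=300 via (B,hash)
  {ABD}: card=3000; try (B,hash)→1240, (A,hash)→1240, (B,nl_idx)→6440, (B,merge)→7160, (A,merge)→7160, (B,nl)→12440 …(+1); best=1240 via (B,hash)
  {BCD}: card=1500; try (D,merge)→1610, (C,hash)→1640, (D,hash)→2030, (D,nl_idx)→2150, (D,nl)→6300, (C,merge)→7390 …(+1); best=1610 via (D,merge)
  {ABCD}: card=7500; try (A,hash)→3310, (C,hash)→4840, (A,merge)→19730, (A,nl)→31610, (C,merge)→40590, (C,nl)→151240; best=3310 via (A,hash)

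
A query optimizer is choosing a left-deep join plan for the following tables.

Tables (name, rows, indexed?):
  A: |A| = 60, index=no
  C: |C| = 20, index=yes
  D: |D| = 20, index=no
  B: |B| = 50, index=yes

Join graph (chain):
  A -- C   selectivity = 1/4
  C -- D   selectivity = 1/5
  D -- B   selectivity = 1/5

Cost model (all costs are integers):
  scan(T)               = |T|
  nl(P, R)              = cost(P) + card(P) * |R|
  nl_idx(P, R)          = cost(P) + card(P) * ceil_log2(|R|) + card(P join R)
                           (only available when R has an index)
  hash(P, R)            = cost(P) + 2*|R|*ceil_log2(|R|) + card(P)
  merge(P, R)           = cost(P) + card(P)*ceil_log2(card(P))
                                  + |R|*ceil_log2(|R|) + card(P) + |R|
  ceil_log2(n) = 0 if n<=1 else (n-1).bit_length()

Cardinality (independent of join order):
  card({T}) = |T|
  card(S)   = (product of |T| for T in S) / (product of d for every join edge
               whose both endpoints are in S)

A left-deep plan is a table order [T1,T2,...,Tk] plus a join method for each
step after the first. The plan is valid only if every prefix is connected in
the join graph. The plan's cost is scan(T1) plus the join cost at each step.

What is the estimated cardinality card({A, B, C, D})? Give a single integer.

Tables in S: A(60), B(50), C(20), D(20)
Edges inside S: A-C(d=4), C-D(d=5), D-B(d=5)
numerator = 60 * 50 * 20 * 20 = 1200000
denominator = 4 * 5 * 5 = 100
card(S) = 1200000 / 100 = 12000

12000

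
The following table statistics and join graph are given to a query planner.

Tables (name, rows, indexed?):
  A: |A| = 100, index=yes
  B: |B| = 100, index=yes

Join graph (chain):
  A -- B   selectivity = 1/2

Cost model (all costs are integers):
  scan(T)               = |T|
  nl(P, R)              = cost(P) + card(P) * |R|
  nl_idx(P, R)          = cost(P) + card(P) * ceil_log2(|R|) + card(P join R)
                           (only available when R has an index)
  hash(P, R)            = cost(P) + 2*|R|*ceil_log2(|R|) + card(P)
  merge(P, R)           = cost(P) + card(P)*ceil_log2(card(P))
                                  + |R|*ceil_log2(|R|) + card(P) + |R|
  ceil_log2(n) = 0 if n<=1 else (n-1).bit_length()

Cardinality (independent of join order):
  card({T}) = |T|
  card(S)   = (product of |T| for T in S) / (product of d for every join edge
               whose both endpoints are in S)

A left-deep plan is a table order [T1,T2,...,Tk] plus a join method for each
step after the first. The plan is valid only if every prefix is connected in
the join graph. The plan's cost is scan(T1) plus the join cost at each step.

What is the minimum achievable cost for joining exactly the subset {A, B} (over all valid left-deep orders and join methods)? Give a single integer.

1600

Selinger DP over subsets of {A,B}:
  {A}: scan cost=100, card=100
  {B}: scan cost=100, card=100
  {AB}: card=5000; try (B,hash)→1600, (A,hash)→1600, (B,merge)→1700, (A,merge)→1700, (B,nl_idx)→5800, (A,nl_idx)→5800 …(+2); best=1600 via (B,hash)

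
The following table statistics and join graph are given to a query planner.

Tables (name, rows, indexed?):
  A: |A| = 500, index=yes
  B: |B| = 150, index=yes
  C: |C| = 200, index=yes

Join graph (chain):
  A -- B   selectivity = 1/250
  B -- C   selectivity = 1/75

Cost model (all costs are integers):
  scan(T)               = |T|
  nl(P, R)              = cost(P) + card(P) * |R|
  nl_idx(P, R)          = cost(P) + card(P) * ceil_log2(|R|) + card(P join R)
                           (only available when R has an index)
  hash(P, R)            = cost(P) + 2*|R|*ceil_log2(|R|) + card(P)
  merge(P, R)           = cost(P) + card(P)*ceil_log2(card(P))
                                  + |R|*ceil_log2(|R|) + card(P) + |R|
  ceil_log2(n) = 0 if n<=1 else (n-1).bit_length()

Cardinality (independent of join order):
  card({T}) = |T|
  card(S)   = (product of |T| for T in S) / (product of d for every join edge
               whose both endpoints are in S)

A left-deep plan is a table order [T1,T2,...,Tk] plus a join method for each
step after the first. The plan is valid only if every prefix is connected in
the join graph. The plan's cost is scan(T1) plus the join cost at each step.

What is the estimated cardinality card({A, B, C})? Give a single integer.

800

Tables in S: A(500), B(150), C(200)
Edges inside S: A-B(d=250), B-C(d=75)
numerator = 500 * 150 * 200 = 15000000
denominator = 250 * 75 = 18750
card(S) = 15000000 / 18750 = 800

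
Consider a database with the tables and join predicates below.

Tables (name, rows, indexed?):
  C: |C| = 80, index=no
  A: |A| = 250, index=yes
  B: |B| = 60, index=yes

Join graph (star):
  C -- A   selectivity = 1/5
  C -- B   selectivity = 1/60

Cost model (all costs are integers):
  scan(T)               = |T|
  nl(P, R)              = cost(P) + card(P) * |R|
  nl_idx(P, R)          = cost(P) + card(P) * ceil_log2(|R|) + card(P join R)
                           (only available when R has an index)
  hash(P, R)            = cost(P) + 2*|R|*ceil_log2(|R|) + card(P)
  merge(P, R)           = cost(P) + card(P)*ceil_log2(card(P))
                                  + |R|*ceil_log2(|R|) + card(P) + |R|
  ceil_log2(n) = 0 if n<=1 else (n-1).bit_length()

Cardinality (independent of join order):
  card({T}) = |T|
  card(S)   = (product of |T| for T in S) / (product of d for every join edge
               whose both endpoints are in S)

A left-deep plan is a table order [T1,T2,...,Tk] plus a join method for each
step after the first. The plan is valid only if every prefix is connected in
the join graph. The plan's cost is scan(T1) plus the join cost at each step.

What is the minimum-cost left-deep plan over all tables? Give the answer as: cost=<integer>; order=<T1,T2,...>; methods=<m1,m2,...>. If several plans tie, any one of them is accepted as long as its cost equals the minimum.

cost=3530; order=C,B,A; methods=nl_idx,merge

Selinger DP (subsets sized 1..n):
  {C}: scan cost=80, card=80
  {A}: scan cost=250, card=250
  {B}: scan cost=60, card=60
  {AC}: card=4000; try (C,hash)→1620, (A,merge)→2970, (C,merge)→3140, (A,hash)→4160, (A,nl_idx)→4720, (A,nl)→20080 …(+1); best=1620 via (C,hash)
  {BC}: card=80; try (B,nl_idx)→640, (B,hash)→880, (C,merge)→1120, (B,merge)→1140, (C,hash)→1240, (C,nl)→4860 …(+1); best=640 via (B,nl_idx)
  {ABC}: card=4000; try (A,merge)→3530, (A,hash)→4720, (A,nl_idx)→5280, (B,hash)→6340, (A,nl)→20640, (B,nl_idx)→29620 …(+2); best=3530 via (A,merge)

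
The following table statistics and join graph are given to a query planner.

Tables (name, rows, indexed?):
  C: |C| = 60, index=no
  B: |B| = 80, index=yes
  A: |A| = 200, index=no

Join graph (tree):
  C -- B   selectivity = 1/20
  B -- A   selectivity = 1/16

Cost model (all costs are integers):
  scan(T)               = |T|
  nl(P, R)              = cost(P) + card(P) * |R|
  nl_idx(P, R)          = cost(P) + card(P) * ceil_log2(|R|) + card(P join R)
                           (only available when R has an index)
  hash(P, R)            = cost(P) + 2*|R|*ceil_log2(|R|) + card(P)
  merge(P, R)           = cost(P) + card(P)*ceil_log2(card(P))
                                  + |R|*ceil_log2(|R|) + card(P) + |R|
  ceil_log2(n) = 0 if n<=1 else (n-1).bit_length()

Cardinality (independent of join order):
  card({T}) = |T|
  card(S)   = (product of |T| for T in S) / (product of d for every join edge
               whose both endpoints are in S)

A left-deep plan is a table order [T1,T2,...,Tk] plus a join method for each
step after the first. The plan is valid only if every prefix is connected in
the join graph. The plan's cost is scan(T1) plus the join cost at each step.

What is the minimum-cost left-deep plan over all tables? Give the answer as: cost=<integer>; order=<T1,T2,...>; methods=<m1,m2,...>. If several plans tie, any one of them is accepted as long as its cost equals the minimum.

cost=3240; order=A,B,C; methods=hash,hash

Selinger DP (subsets sized 1..n):
  {C}: scan cost=60, card=60
  {B}: scan cost=80, card=80
  {A}: scan cost=200, card=200
  {BC}: card=240; try (B,nl_idx)→720, (C,hash)→880, (B,merge)→1120, (C,merge)→1140, (B,hash)→1240, (B,nl)→4860 …(+1); best=720 via (B,nl_idx)
  {AB}: card=1000; try (B,hash)→1520, (A,merge)→2520, (B,nl_idx)→2600, (B,merge)→2640, (A,hash)→3360, (A,nl)→16080 …(+1); best=1520 via (B,hash)
  {ABC}: card=3000; try (C,hash)→3240, (A,hash)→4160, (A,merge)→4680, (C,merge)→12940, (A,nl)→48720, (C,nl)→61520; best=3240 via (C,hash)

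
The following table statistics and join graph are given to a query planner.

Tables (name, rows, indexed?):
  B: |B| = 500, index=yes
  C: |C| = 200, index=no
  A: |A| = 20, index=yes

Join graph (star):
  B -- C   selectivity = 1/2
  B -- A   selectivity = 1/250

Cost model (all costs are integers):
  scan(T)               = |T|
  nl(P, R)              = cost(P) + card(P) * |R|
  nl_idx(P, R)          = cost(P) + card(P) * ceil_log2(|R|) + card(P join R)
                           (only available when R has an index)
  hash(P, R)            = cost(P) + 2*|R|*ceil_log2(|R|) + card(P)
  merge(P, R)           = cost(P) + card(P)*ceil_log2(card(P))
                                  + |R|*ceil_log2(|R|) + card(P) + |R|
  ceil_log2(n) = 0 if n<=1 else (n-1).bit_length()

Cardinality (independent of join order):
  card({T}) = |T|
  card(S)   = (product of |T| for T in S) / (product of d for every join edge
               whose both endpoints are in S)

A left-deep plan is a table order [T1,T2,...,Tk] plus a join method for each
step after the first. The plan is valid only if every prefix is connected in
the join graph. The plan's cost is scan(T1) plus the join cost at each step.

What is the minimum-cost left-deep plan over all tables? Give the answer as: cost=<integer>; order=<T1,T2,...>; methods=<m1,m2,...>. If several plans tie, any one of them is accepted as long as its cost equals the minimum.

cost=2320; order=A,B,C; methods=nl_idx,merge

Selinger DP (subsets sized 1..n):
  {B}: scan cost=500, card=500
  {C}: scan cost=200, card=200
  {A}: scan cost=20, card=20
  {BC}: card=50000; try (C,hash)→4200, (B,merge)→7000, (C,merge)→7300, (B,hash)→9400, (B,nl_idx)→52000, (B,nl)→100200 …(+1); best=4200 via (C,hash)
  {AB}: card=40; try (B,nl_idx)→240, (A,hash)→1200, (A,nl_idx)→3040, (B,merge)→5140, (A,merge)→5620, (B,hash)→9040 …(+2); best=240 via (B,nl_idx)
  {ABC}: card=4000; try (C,merge)→2320, (C,hash)→3480, (C,nl)→8240, (A,hash)→54400, (A,nl_idx)→258200, (A,merge)→854320 …(+1); best=2320 via (C,merge)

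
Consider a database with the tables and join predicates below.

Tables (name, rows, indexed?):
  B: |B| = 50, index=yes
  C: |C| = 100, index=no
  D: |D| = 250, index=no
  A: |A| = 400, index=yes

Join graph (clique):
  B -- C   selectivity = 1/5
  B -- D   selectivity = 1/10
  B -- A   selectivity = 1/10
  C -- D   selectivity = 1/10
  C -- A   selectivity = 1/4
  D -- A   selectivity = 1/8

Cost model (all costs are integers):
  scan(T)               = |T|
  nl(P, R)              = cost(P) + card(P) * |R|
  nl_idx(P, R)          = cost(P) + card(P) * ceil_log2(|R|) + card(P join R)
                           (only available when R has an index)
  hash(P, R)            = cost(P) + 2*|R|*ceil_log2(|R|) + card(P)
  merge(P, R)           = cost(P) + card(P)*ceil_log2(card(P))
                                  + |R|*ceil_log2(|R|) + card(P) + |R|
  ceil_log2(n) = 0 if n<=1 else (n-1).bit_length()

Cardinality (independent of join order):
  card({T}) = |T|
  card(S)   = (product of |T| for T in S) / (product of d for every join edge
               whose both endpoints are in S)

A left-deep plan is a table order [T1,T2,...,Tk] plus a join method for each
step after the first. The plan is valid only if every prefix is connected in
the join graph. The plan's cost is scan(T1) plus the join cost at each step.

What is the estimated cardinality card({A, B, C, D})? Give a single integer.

Tables in S: A(400), B(50), C(100), D(250)
Edges inside S: B-C(d=5), B-D(d=10), B-A(d=10), C-D(d=10), C-A(d=4), D-A(d=8)
numerator = 400 * 50 * 100 * 250 = 500000000
denominator = 5 * 10 * 10 * 10 * 4 * 8 = 160000
card(S) = 500000000 / 160000 = 3125

3125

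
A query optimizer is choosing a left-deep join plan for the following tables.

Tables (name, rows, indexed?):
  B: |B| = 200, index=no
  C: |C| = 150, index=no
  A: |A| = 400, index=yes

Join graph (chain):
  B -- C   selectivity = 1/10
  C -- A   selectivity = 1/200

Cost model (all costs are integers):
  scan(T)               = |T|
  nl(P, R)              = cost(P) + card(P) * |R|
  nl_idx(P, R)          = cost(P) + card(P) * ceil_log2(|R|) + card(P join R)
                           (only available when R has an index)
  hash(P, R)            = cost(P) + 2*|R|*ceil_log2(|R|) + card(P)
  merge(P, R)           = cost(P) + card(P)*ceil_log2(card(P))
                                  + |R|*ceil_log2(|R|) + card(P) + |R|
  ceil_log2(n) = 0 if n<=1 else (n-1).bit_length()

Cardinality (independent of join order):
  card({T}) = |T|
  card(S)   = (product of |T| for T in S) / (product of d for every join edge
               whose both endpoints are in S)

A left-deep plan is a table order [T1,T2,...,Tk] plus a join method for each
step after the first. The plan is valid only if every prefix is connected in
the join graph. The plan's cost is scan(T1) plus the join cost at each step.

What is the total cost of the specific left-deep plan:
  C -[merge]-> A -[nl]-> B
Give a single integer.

65500

step 1: scan C: cost=150, card=150
step 2: join A via merge
    card(P join A) = 150*400/(200) = 300
    cost = 150 + 150*8 + 400*9 + 150 + 400 = 5500
step 3: join B via nl
    card(P join B) = 300*200/(10) = 6000
    cost = 5500 + 300*200 = 65500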